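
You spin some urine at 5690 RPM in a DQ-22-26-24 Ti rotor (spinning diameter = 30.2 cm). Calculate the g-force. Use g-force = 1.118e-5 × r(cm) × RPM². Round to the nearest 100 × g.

RCF ≈ 5500 x g

r = 30.2 / 2 = 15.1 cm
RCF = 1.118 × 10⁻⁵ × 15.1 × (5690)² = 1.118 × 10⁻⁵ × 15.1 × 32,376,100 ≈ 5,465.7 × g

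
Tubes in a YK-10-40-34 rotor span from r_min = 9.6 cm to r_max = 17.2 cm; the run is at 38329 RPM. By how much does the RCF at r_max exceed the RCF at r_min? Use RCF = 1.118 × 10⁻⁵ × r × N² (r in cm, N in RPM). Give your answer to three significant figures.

ΔRCF = 1.118 × 10⁻⁵ × (r_max − r_min) × N² = 1.118 × 10⁻⁵ × 7.6 × 1,469,112,241 ≈ 124,827.5

ΔRCF ≈ 125000 g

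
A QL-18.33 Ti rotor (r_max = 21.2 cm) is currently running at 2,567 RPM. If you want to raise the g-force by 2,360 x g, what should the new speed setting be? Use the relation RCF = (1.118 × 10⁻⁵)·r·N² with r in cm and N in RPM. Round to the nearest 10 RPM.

N₂ ≈ 4070 RPM

Current RCF = 1.118 × 10⁻⁵ × 21.2 × (2567)² = 1.118 × 10⁻⁵ × 21.2 × 6,589,489 ≈ 1,561.8 × g
Target RCF = 1,561.8 + 2,360 = 3,921.8 × g
N² = 3,921.8 / (23.7016 × 10⁻⁵) = 16,546,562
N ≈ √16,546,562 ≈ 4,067.7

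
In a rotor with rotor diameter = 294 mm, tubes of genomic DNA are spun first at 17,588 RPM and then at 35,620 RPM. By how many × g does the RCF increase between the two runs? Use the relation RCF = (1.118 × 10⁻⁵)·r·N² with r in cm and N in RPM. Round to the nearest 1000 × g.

158000 × g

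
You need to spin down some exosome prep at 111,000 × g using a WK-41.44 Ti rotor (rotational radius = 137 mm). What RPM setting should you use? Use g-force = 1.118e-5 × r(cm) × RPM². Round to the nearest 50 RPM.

26900 RPM

r = 137 mm = 13.7 cm
111,000 = 1.118 × 10⁻⁵ × 13.7 × N²
N² = 111,000 / (15.3166 × 10⁻⁵) = 724,703,916
N ≈ √724,703,916 ≈ 26,920.3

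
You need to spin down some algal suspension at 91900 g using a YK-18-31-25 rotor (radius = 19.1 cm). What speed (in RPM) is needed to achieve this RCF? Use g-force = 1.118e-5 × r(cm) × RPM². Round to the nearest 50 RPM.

91,900 = 1.118 × 10⁻⁵ × 19.1 × N²
N² = 91,900 / (21.3538 × 10⁻⁵) = 430,368,365
N ≈ √430,368,365 ≈ 20,745.3

20750 RPM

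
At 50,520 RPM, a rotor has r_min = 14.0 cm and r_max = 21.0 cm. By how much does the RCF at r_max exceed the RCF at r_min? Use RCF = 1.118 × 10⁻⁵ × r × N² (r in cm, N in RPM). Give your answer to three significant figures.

RCF_max = 1.118 × 10⁻⁵ × 21 × (50520)² = 1.118 × 10⁻⁵ × 21 × 2,552,270,400 ≈ 599,222 × g
RCF_min = 1.118 × 10⁻⁵ × 14 × (50520)² = 1.118 × 10⁻⁵ × 14 × 2,552,270,400 ≈ 399,481.4 × g
ΔRCF = 599,222 − 399,481.4 = 199,740.6

ΔRCF ≈ 200000 x g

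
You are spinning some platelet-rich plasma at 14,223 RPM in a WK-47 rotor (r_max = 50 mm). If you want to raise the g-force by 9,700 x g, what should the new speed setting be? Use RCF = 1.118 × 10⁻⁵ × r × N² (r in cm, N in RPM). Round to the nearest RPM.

≈ 19386 RPM

r = 50 mm = 5.0 cm
Current RCF = 1.118 × 10⁻⁵ × 5 × (14223)² = 1.118 × 10⁻⁵ × 5 × 202,293,729 ≈ 11,308.2 × g
Target RCF = 11,308.2 + 9,700 = 21,008.2 × g
N² = 21,008.2 / (5.59 × 10⁻⁵) = 375,817,531
N ≈ √375,817,531 ≈ 19,386.0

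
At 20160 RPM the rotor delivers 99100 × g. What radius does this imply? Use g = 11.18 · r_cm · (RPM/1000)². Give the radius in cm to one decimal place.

99100 = 11.18 × r × (20.16)²
r = 99100 / (11.18 × 406.4256) = 99100 / 4543.838 ≈ 21.810 cm

r ≈ 21.8 cm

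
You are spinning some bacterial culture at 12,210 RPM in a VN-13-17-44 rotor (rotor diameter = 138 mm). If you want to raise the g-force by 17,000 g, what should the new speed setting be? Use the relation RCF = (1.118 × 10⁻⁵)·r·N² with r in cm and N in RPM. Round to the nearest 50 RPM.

N₂ ≈ 19200 RPM

r = 138 mm / 2 = 69 mm = 6.9 cm
Current RCF = 1.118 × 10⁻⁵ × 6.9 × (12210)² = 1.118 × 10⁻⁵ × 6.9 × 149,084,100 ≈ 11,500.6 × g
Target RCF = 11,500.6 + 17,000 = 28,500.6 × g
N² = 28,500.6 / (7.7142 × 10⁻⁵) = 369,456,327
N ≈ √369,456,327 ≈ 19,221.2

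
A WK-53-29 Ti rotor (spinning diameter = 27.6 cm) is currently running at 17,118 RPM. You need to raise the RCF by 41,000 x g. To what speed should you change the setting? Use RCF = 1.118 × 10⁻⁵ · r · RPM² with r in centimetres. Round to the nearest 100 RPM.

N₂ ≈ 23600 RPM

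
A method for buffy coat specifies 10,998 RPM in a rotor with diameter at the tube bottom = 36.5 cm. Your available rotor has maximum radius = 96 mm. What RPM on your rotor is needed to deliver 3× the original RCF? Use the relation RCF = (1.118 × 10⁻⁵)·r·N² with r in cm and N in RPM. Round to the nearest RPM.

Original rotor: r = 36.5 / 2 = 18.25 cm
RCF = 1.118 × 10⁻⁵ × r × N²
RCF_original = 1.118 × 10⁻⁵ × 18.25 × (10998)² = 1.118 × 10⁻⁵ × 18.25 × 120,956,004 ≈ 24,679.3 × g
Target RCF = 3 × 24,679.3 ≈ 74,037.9 × g
Your rotor: r = 96 mm = 9.6 cm
74,037.9 = 1.118 × 10⁻⁵ × 9.6 × N²
N² = 74,037.9 / (10.7328 × 10⁻⁵) = 689,828,377
N ≈ √689,828,377 ≈ 26,264.6

26265 RPM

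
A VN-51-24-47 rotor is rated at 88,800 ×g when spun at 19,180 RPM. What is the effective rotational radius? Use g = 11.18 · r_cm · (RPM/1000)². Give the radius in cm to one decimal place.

RCF = 11.18 × r × (N/1000)²
88800 = 11.18 × r × (19.18)²
r = 88800 / (11.18 × 367.8724) = 88800 / 4112.813 ≈ 21.591 cm

21.6 cm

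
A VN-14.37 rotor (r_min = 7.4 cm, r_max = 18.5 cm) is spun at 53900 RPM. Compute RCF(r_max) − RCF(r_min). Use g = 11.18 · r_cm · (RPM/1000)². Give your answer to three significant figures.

ΔRCF ≈ 361000 g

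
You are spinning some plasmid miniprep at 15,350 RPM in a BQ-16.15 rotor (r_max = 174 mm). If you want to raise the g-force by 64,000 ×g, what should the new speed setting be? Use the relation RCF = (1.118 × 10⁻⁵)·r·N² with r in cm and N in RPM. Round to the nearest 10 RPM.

N₂ ≈ 23760 RPM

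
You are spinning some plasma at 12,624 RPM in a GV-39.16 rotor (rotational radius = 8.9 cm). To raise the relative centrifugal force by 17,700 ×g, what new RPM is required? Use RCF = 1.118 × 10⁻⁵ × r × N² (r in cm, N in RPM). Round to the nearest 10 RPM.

N₂ ≈ 18360 RPM

Current RCF = 1.118 × 10⁻⁵ × 8.9 × (12624)² = 1.118 × 10⁻⁵ × 8.9 × 159,365,376 ≈ 15,857.2 × g
Target RCF = 15,857.2 + 17,700 = 33,557.2 × g
N² = 33,557.2 / (9.9502 × 10⁻⁵) = 337,251,513
N ≈ √337,251,513 ≈ 18,364.4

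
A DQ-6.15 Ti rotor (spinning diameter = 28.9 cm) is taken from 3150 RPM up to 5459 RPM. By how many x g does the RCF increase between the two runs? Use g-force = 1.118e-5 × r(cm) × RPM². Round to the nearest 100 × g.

≈ 3200 x g

r = 28.9 / 2 = 14.45 cm
RCF₁ = 1.118 × 10⁻⁵ × 14.45 × (3150)² = 1.118 × 10⁻⁵ × 14.45 × 9,922,500 ≈ 1,603 × g
RCF₂ = 1.118 × 10⁻⁵ × 14.45 × (5459)² = 1.118 × 10⁻⁵ × 14.45 × 29,800,681 ≈ 4,814.3 × g
Increase = 4,814.3 − 1,603 = 3,211.3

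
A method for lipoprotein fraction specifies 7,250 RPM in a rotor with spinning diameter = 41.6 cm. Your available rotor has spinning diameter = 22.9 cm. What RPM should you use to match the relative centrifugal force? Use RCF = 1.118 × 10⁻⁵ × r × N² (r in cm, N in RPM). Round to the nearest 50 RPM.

Original rotor: r = 41.6 / 2 = 20.8 cm
RCF_original = 1.118 × 10⁻⁵ × 20.8 × (7250)² = 1.118 × 10⁻⁵ × 20.8 × 52,562,500 ≈ 12,223.1 × g
Your rotor: r = 22.9 / 2 = 11.45 cm
12,223.1 = 1.118 × 10⁻⁵ × 11.45 × N²
N² = 12,223.1 / (12.8011 × 10⁻⁵) = 95,484,763
N ≈ √95,484,763 ≈ 9,771.6

9750 RPM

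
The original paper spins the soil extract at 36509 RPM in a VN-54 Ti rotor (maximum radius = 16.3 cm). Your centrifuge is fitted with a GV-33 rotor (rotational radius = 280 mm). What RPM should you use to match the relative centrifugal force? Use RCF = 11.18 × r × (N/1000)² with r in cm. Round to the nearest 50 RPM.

RCF_original = 11.18 × 16.3 × (36.509)² = 11.18 × 16.3 × 1,332.907081 ≈ 242,901 × g
Your rotor: r = 280 mm = 28.0 cm
242,901 = 11.18 × 28 × (N/1000)²
(N/1000)² = 242,901 / 313.04 = 775.9424
N = 1000 × √775.9424 ≈ 27,855.7

27850 RPM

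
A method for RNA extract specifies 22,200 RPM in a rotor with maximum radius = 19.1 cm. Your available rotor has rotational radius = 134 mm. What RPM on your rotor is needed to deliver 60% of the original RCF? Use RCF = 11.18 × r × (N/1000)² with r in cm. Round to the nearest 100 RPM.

≈ 20500 RPM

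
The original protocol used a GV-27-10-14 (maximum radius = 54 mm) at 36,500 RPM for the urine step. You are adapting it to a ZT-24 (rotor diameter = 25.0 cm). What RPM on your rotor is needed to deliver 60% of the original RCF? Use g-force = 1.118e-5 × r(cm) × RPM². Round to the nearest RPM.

18583 RPM

Original rotor: r = 54 mm = 5.4 cm
RCF_original = 1.118 × 10⁻⁵ × 5.4 × (36500)² = 1.118 × 10⁻⁵ × 5.4 × 1,332,250,000 ≈ 80,430.6 × g
Target RCF = 0.6 × 80,430.6 ≈ 48,258.4 × g
Your rotor: r = 25.0 / 2 = 12.5 cm
48,258.4 = 1.118 × 10⁻⁵ × 12.5 × N²
N² = 48,258.4 / (13.975 × 10⁻⁵) = 345,319,499
N ≈ √345,319,499 ≈ 18,582.8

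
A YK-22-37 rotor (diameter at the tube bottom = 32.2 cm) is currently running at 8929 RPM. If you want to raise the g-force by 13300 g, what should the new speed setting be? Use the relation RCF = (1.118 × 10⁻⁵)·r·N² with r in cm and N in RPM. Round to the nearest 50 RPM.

≈ 12400 RPM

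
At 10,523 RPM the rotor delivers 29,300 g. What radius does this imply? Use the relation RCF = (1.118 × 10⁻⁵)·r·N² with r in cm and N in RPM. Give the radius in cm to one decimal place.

RCF = 1.118 × 10⁻⁵ × r × N²
29300 = 1.118 × 10⁻⁵ × r × (10523)²
r = 29300 / (1.118 × 10⁻⁵ × 110,733,529) = 29300 / 1238.001 ≈ 23.667 cm

≈ 23.7 cm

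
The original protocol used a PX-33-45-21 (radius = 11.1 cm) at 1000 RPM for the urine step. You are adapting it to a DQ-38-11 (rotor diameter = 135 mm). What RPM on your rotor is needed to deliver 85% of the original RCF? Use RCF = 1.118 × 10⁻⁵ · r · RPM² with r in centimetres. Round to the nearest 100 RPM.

RCF_original = 1.118 × 10⁻⁵ × 11.1 × (1000)² = 1.118 × 10⁻⁵ × 11.1 × 1,000,000 ≈ 124.1 × g
Target RCF = 0.85 × 124.1 ≈ 105.5 × g
Your rotor: r = 135 mm / 2 = 67.5 mm = 6.75 cm
105.5 = 1.118 × 10⁻⁵ × 6.75 × N²
N² = 105.5 / (7.5465 × 10⁻⁵) = 1,397,999
N ≈ √1,397,999 ≈ 1,182.4

1200 RPM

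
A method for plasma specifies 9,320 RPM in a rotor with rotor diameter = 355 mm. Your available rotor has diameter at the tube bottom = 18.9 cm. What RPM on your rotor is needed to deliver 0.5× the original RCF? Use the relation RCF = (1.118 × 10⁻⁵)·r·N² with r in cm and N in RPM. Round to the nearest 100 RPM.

≈ 9000 RPM

Original rotor: r = 355 mm / 2 = 177.5 mm = 17.75 cm
RCF = 1.118 × 10⁻⁵ × r × N²
RCF_original = 1.118 × 10⁻⁵ × 17.75 × (9320)² = 1.118 × 10⁻⁵ × 17.75 × 86,862,400 ≈ 17,237.4 × g
Target RCF = 0.5 × 17,237.4 ≈ 8,618.7 × g
Your rotor: r = 18.9 / 2 = 9.45 cm
8,618.7 = 1.118 × 10⁻⁵ × 9.45 × N²
N² = 8,618.7 / (10.5651 × 10⁻⁵) = 81,577,079
N ≈ √81,577,079 ≈ 9,032.0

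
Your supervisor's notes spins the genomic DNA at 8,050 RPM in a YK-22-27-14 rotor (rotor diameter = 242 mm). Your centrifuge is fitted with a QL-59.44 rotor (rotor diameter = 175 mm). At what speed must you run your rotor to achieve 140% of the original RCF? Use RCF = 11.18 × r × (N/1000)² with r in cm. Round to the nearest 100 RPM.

Original rotor: r = 242 mm / 2 = 121 mm = 12.1 cm
RCF_original = 11.18 × 12.1 × (8.05)² = 11.18 × 12.1 × 64.8025 ≈ 8,766.4 × g
Target RCF = 1.4 × 8,766.4 ≈ 12,273 × g
Your rotor: r = 175 mm / 2 = 87.5 mm = 8.75 cm
12,273 = 11.18 × 8.75 × (N/1000)²
(N/1000)² = 12,273 / 97.825 = 125.4587
N = 1000 × √125.4587 ≈ 11,200.8

≈ 11200 RPM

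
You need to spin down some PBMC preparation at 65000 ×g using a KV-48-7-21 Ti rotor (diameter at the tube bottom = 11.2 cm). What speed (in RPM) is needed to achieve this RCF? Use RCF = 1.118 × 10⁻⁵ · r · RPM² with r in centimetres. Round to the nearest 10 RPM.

≈ 32220 RPM

r = 11.2 / 2 = 5.6 cm
RCF = 1.118 × 10⁻⁵ × r × N²
65,000 = 1.118 × 10⁻⁵ × 5.6 × N²
N² = 65,000 / (6.2608 × 10⁻⁵) = 1,038,205,980
N ≈ √1,038,205,980 ≈ 32,221.2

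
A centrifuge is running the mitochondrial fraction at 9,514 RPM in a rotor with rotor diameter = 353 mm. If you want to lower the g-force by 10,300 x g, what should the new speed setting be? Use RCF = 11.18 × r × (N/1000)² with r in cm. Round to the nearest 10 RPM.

r = 353 mm / 2 = 176.5 mm = 17.65 cm
Current RCF = 11.18 × 17.65 × (9.514)² = 11.18 × 17.65 × 90.516196 ≈ 17,861.3 × g
Target RCF = 17,861.3 − 10,300 = 7,561.3 × g
(N/1000)² = 7,561.3 / 197.327 = 38.31863
N = 1000 × √38.31863 ≈ 6,190.2

6190 RPM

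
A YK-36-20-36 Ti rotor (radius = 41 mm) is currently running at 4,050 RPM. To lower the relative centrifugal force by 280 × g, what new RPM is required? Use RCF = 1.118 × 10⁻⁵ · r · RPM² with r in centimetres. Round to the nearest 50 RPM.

N₂ ≈ 3200 RPM

r = 41 mm = 4.1 cm
Current RCF = 1.118 × 10⁻⁵ × 4.1 × (4050)² = 1.118 × 10⁻⁵ × 4.1 × 16,402,500 ≈ 751.9 × g
Target RCF = 751.9 − 280 = 471.9 × g
N² = 471.9 / (4.5838 × 10⁻⁵) = 10,294,952
N ≈ √10,294,952 ≈ 3,208.6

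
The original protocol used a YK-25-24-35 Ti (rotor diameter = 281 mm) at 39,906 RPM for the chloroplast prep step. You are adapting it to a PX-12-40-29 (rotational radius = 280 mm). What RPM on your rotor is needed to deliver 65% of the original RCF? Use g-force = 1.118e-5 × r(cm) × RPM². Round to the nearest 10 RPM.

Original rotor: r = 281 mm / 2 = 140.5 mm = 14.05 cm
RCF = 1.118 × 10⁻⁵ × r × N²
RCF_original = 1.118 × 10⁻⁵ × 14.05 × (39906)² = 1.118 × 10⁻⁵ × 14.05 × 1,592,488,836 ≈ 250,146.6 × g
Target RCF = 0.65 × 250,146.6 ≈ 162,595.3 × g
Your rotor: r = 280 mm = 28.0 cm
162,595.3 = 1.118 × 10⁻⁵ × 28 × N²
N² = 162,595.3 / (31.304 × 10⁻⁵) = 519,407,424
N ≈ √519,407,424 ≈ 22,790.5

≈ 22790 RPM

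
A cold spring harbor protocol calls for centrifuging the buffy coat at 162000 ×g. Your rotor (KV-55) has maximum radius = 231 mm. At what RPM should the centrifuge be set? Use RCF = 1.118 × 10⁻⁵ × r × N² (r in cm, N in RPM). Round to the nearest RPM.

25046 RPM

r = 231 mm = 23.1 cm
RCF = 1.118 × 10⁻⁵ × r × N²
162,000 = 1.118 × 10⁻⁵ × 23.1 × N²
N² = 162,000 / (25.8258 × 10⁻⁵) = 627,279,697
N ≈ √627,279,697 ≈ 25,045.6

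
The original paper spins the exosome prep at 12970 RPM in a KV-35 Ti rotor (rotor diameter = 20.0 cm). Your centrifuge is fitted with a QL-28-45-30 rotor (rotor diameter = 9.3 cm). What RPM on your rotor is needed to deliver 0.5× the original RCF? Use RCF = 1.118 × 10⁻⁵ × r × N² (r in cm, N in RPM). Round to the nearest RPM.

13449 RPM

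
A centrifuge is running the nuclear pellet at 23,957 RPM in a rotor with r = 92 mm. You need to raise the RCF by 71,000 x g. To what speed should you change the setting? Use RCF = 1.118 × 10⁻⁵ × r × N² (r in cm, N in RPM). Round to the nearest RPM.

r = 92 mm = 9.2 cm
Current RCF = 1.118 × 10⁻⁵ × 9.2 × (23957)² = 1.118 × 10⁻⁵ × 9.2 × 573,937,849 ≈ 59,033 × g
Target RCF = 59,033 + 71,000 = 130,033 × g
N² = 130,033 / (10.2856 × 10⁻⁵) = 1,264,223,769
N ≈ √1,264,223,769 ≈ 35,555.9

≈ 35556 RPM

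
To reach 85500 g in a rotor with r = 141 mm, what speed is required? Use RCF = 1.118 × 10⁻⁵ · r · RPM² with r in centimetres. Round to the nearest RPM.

N ≈ 23289 RPM

r = 141 mm = 14.1 cm
RCF = 1.118 × 10⁻⁵ × r × N²
85,500 = 1.118 × 10⁻⁵ × 14.1 × N²
N² = 85,500 / (15.7638 × 10⁻⁵) = 542,381,913
N ≈ √542,381,913 ≈ 23,289.1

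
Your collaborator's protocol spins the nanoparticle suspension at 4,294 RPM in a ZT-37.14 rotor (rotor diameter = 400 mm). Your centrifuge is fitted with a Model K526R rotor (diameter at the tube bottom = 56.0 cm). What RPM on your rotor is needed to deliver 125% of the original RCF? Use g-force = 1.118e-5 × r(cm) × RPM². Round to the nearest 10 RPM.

4060 RPM

Original rotor: r = 400 mm / 2 = 200 mm = 20 cm
RCF = 1.118 × 10⁻⁵ × r × N²
RCF_original = 1.118 × 10⁻⁵ × 20 × (4294)² = 1.118 × 10⁻⁵ × 20 × 18,438,436 ≈ 4,122.8 × g
Target RCF = 1.25 × 4,122.8 ≈ 5,153.5 × g
Your rotor: r = 56.0 / 2 = 28 cm
5,153.5 = 1.118 × 10⁻⁵ × 28 × N²
N² = 5,153.5 / (31.304 × 10⁻⁵) = 16,462,752
N ≈ √16,462,752 ≈ 4,057.4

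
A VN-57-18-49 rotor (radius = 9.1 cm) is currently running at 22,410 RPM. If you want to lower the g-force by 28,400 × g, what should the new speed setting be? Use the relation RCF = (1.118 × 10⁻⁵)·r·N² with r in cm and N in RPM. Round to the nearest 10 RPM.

Current RCF = 1.118 × 10⁻⁵ × 9.1 × (22410)² = 1.118 × 10⁻⁵ × 9.1 × 502,208,100 ≈ 51,093.6 × g
Target RCF = 51,093.6 − 28,400 = 22,693.6 × g
N² = 22,693.6 / (10.1738 × 10⁻⁵) = 223,059,231
N ≈ √223,059,231 ≈ 14,935.2

14940 RPM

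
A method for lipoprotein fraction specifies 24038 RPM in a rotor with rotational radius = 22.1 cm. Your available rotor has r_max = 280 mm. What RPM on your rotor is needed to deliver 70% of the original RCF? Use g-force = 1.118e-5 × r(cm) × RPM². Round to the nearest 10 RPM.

≈ 17870 RPM

RCF_original = 1.118 × 10⁻⁵ × 22.1 × (24038)² = 1.118 × 10⁻⁵ × 22.1 × 577,825,444 ≈ 142,768 × g
Target RCF = 0.7 × 142,768 ≈ 99,937.6 × g
Your rotor: r = 280 mm = 28.0 cm
99,937.6 = 1.118 × 10⁻⁵ × 28 × N²
N² = 99,937.6 / (31.304 × 10⁻⁵) = 319,248,658
N ≈ √319,248,658 ≈ 17,867.5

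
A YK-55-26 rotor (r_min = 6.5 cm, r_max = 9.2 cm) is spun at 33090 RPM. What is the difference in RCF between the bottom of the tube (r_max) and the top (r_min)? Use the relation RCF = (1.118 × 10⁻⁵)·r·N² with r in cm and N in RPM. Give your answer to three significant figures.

RCF_max = 1.118 × 10⁻⁵ × 9.2 × (33090)² = 1.118 × 10⁻⁵ × 9.2 × 1,094,948,100 ≈ 112,622 × g
RCF_min = 1.118 × 10⁻⁵ × 6.5 × (33090)² = 1.118 × 10⁻⁵ × 6.5 × 1,094,948,100 ≈ 79,569.9 × g
ΔRCF = 112,622 − 79,569.9 = 33,052.1

≈ 33100 ×g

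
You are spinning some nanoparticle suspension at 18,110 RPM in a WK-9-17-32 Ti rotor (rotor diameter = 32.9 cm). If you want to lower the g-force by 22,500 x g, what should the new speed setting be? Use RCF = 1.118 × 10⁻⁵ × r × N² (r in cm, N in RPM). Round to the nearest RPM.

N₂ ≈ 14340 RPM

r = 32.9 / 2 = 16.45 cm
Current RCF = 1.118 × 10⁻⁵ × 16.45 × (18110)² = 1.118 × 10⁻⁵ × 16.45 × 327,972,100 ≈ 60,317.7 × g
Target RCF = 60,317.7 − 22,500 = 37,817.7 × g
N² = 37,817.7 / (18.3911 × 10⁻⁵) = 205,630,441
N ≈ √205,630,441 ≈ 14,339.8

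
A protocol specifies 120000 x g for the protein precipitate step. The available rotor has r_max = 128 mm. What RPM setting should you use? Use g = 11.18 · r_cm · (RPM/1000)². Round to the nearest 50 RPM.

r = 128 mm = 12.8 cm
RCF = 11.18 × r × (N/1000)²
120,000 = 11.18 × 12.8 × (N/1000)²
(N/1000)² = 120,000 / 143.104 = 838.551
N = 1000 × √838.551 ≈ 28,957.7

N ≈ 28950 RPM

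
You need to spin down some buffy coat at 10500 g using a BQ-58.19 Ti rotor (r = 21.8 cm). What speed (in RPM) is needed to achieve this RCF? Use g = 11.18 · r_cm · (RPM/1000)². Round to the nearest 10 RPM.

RCF = 11.18 × r × (N/1000)²
10,500 = 11.18 × 21.8 × (N/1000)²
(N/1000)² = 10,500 / 243.724 = 43.08152
N = 1000 × √43.08152 ≈ 6,563.7

≈ 6560 RPM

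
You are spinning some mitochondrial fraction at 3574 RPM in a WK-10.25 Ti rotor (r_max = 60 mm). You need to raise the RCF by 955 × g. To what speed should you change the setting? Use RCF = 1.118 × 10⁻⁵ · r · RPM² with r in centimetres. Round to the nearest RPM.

r = 60 mm = 6.0 cm
Current RCF = 1.118 × 10⁻⁵ × 6 × (3574)² = 1.118 × 10⁻⁵ × 6 × 12,773,476 ≈ 856.8 × g
Target RCF = 856.8 + 955 = 1,811.8 × g
N² = 1,811.8 / (6.708 × 10⁻⁵) = 27,009,541
N ≈ √27,009,541 ≈ 5,197.1

5197 RPM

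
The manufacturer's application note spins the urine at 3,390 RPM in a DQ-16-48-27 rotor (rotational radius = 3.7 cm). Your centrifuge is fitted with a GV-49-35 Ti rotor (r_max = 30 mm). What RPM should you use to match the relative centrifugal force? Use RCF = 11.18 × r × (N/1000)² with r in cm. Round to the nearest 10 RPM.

RCF = 11.18 × r × (N/1000)²
RCF_original = 11.18 × 3.7 × (3.39)² = 11.18 × 3.7 × 11.4921 ≈ 475.4 × g
Your rotor: r = 30 mm = 3.0 cm
475.4 = 11.18 × 3 × (N/1000)²
(N/1000)² = 475.4 / 33.54 = 14.17412
N = 1000 × √14.17412 ≈ 3,764.9

3760 RPM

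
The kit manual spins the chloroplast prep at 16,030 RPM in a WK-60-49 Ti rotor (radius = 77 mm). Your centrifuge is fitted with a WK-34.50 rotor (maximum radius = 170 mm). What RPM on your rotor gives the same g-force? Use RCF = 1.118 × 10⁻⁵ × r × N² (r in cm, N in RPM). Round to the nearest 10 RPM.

Original rotor: r = 77 mm = 7.7 cm
RCF = 1.118 × 10⁻⁵ × r × N²
RCF_original = 1.118 × 10⁻⁵ × 7.7 × (16030)² = 1.118 × 10⁻⁵ × 7.7 × 256,960,900 ≈ 22,120.7 × g
Your rotor: r = 170 mm = 17.0 cm
22,120.7 = 1.118 × 10⁻⁵ × 17 × N²
N² = 22,120.7 / (19.006 × 10⁻⁵) = 116,387,983
N ≈ √116,387,983 ≈ 10,788.3

≈ 10790 RPM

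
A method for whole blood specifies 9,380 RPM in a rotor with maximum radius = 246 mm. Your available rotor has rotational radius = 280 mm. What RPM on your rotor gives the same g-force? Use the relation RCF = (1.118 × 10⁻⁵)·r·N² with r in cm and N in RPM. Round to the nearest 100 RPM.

≈ 8800 RPM

Original rotor: r = 246 mm = 24.6 cm
RCF_original = 1.118 × 10⁻⁵ × 24.6 × (9380)² = 1.118 × 10⁻⁵ × 24.6 × 87,984,400 ≈ 24,198.2 × g
Your rotor: r = 280 mm = 28.0 cm
24,198.2 = 1.118 × 10⁻⁵ × 28 × N²
N² = 24,198.2 / (31.304 × 10⁻⁵) = 77,300,664
N ≈ √77,300,664 ≈ 8,792.1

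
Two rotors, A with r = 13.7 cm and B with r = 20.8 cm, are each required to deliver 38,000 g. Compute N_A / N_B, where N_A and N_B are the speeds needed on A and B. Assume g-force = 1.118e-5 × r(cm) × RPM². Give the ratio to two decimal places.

At fixed RCF, N ∝ 1/√r, so N_A/N_B = √(r_B/r_A) = √(20.8/13.7) = √1.518248 = 1.2322.

1.23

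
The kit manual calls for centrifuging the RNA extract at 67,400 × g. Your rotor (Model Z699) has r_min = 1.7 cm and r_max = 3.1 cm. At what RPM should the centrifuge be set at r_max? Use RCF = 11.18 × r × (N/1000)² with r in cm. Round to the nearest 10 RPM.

44100 RPM

Use r_max = 3.1 cm.
67,400 = 11.18 × 3.1 × (N/1000)²
(N/1000)² = 67,400 / 34.658 = 1944.717
N = 1000 × √1944.717 ≈ 44,098.9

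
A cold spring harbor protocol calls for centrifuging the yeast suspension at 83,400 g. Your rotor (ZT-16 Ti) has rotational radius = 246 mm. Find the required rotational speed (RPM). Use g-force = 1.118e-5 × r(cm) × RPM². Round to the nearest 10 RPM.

≈ 17410 RPM

r = 246 mm = 24.6 cm
83,400 = 1.118 × 10⁻⁵ × 24.6 × N²
N² = 83,400 / (27.5028 × 10⁻⁵) = 303,241,852
N ≈ √303,241,852 ≈ 17,413.8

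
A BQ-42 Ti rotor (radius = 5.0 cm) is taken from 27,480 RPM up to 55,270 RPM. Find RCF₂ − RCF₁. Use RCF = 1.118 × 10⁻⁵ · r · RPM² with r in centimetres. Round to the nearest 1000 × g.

≈ 129000 ×g

RCF₁ = 1.118 × 10⁻⁵ × 5 × (27480)² = 1.118 × 10⁻⁵ × 5 × 755,150,400 ≈ 42,212.9 × g
RCF₂ = 1.118 × 10⁻⁵ × 5 × (55270)² = 1.118 × 10⁻⁵ × 5 × 3,054,772,900 ≈ 170,761.8 × g
Increase = 170,761.8 − 42,212.9 = 128,548.9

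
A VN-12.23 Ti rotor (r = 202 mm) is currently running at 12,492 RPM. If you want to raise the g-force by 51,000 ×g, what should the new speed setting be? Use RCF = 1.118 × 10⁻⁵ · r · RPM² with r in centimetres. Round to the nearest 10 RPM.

19540 RPM

r = 202 mm = 20.2 cm
Current RCF = 1.118 × 10⁻⁵ × 20.2 × (12492)² = 1.118 × 10⁻⁵ × 20.2 × 156,050,064 ≈ 35,241.7 × g
Target RCF = 35,241.7 + 51,000 = 86,241.7 × g
N² = 86,241.7 / (22.5836 × 10⁻⁵) = 381,877,557
N ≈ √381,877,557 ≈ 19,541.7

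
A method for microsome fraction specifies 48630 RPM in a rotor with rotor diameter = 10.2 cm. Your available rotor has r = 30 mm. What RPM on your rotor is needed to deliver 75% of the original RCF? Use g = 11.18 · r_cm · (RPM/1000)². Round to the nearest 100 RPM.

Original rotor: r = 10.2 / 2 = 5.1 cm
RCF_original = 11.18 × 5.1 × (48.63)² = 11.18 × 5.1 × 2,364.8769 ≈ 134,840.6 × g
Target RCF = 0.75 × 134,840.6 ≈ 101,130.5 × g
Your rotor: r = 30 mm = 3.0 cm
101,130.5 = 11.18 × 3 × (N/1000)²
(N/1000)² = 101,130.5 / 33.54 = 3015.221
N = 1000 × √3015.221 ≈ 54,911.0

54900 RPM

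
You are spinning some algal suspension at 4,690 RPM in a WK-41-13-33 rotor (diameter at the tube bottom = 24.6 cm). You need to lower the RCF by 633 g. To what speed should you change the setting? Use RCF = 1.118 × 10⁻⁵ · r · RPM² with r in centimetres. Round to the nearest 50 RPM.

N₂ ≈ 4150 RPM

r = 24.6 / 2 = 12.3 cm
Current RCF = 1.118 × 10⁻⁵ × 12.3 × (4690)² = 1.118 × 10⁻⁵ × 12.3 × 21,996,100 ≈ 3,024.8 × g
Target RCF = 3,024.8 − 633 = 2,391.8 × g
N² = 2,391.8 / (13.7514 × 10⁻⁵) = 17,393,138
N ≈ √17,393,138 ≈ 4,170.5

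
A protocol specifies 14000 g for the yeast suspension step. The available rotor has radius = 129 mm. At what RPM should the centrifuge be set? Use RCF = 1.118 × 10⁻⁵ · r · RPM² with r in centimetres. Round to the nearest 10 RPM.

≈ 9850 RPM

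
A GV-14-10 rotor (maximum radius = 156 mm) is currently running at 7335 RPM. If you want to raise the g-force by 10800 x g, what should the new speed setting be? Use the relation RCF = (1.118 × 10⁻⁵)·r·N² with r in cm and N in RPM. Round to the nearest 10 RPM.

10760 RPM

r = 156 mm = 15.6 cm
Current RCF = 1.118 × 10⁻⁵ × 15.6 × (7335)² = 1.118 × 10⁻⁵ × 15.6 × 53,802,225 ≈ 9,383.5 × g
Target RCF = 9,383.5 + 10,800 = 20,183.5 × g
N² = 20,183.5 / (17.4408 × 10⁻⁵) = 115,725,769
N ≈ √115,725,769 ≈ 10,757.6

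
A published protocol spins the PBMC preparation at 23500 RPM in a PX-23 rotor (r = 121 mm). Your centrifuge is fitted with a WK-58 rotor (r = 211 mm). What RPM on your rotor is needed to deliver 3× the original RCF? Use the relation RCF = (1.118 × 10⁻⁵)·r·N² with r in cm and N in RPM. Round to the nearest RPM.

30823 RPM

Original rotor: r = 121 mm = 12.1 cm
RCF_original = 1.118 × 10⁻⁵ × 12.1 × (23500)² = 1.118 × 10⁻⁵ × 12.1 × 552,250,000 ≈ 74,707.3 × g
Target RCF = 3 × 74,707.3 ≈ 224,121.9 × g
Your rotor: r = 211 mm = 21.1 cm
224,121.9 = 1.118 × 10⁻⁵ × 21.1 × N²
N² = 224,121.9 / (23.5898 × 10⁻⁵) = 950,079,695
N ≈ √950,079,695 ≈ 30,823.4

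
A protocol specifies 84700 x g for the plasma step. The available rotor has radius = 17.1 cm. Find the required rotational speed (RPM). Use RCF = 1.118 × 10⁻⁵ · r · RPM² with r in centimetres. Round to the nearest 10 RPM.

21050 RPM

84,700 = 1.118 × 10⁻⁵ × 17.1 × N²
N² = 84,700 / (19.1178 × 10⁻⁵) = 443,042,610
N ≈ √443,042,610 ≈ 21,048.6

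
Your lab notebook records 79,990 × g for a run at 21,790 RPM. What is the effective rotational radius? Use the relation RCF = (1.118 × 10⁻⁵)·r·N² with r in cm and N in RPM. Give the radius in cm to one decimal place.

15.1 cm

RCF = 1.118 × 10⁻⁵ × r × N²
79990 = 1.118 × 10⁻⁵ × r × (21790)²
r = 79990 / (1.118 × 10⁻⁵ × 474,804,100) = 79990 / 5308.31 ≈ 15.069 cm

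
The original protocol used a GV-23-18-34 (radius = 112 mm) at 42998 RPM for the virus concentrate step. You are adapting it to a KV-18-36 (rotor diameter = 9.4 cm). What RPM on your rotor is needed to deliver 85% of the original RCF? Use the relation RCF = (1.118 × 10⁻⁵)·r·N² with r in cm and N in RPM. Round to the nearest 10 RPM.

Original rotor: r = 112 mm = 11.2 cm
RCF_original = 1.118 × 10⁻⁵ × 11.2 × (42998)² = 1.118 × 10⁻⁵ × 11.2 × 1,848,828,004 ≈ 231,502.8 × g
Target RCF = 0.85 × 231,502.8 ≈ 196,777.4 × g
Your rotor: r = 9.4 / 2 = 4.7 cm
196,777.4 = 1.118 × 10⁻⁵ × 4.7 × N²
N² = 196,777.4 / (5.2546 × 10⁻⁵) = 3,744,859,742
N ≈ √3,744,859,742 ≈ 61,195.3

≈ 61200 RPM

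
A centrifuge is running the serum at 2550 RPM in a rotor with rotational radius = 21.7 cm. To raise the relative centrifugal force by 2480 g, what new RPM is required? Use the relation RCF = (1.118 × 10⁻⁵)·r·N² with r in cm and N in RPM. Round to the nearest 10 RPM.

N₂ ≈ 4090 RPM

Current RCF = 1.118 × 10⁻⁵ × 21.7 × (2550)² = 1.118 × 10⁻⁵ × 21.7 × 6,502,500 ≈ 1,577.5 × g
Target RCF = 1,577.5 + 2,480 = 4,057.5 × g
N² = 4,057.5 / (24.2606 × 10⁻⁵) = 16,724,648
N ≈ √16,724,648 ≈ 4,089.6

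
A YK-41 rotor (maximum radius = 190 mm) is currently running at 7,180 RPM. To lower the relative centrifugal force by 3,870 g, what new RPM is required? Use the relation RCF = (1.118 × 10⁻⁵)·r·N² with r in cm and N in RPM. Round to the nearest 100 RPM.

5800 RPM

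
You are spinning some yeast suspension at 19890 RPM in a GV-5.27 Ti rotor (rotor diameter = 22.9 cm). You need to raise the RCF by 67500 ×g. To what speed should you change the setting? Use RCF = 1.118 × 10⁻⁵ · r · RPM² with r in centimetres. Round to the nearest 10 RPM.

r = 22.9 / 2 = 11.45 cm
Current RCF = 1.118 × 10⁻⁵ × 11.45 × (19890)² = 1.118 × 10⁻⁵ × 11.45 × 395,612,100 ≈ 50,642.7 × g
Target RCF = 50,642.7 + 67,500 = 118,142.7 × g
N² = 118,142.7 / (12.8011 × 10⁻⁵) = 922,910,531
N ≈ √922,910,531 ≈ 30,379.4

30380 RPM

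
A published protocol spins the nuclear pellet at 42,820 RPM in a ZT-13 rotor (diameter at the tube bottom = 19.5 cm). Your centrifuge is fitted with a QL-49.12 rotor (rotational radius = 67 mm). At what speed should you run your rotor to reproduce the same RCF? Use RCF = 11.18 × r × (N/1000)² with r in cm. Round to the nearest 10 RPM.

≈ 51650 RPM

Original rotor: r = 19.5 / 2 = 9.75 cm
RCF = 11.18 × r × (N/1000)²
RCF_original = 11.18 × 9.75 × (42.82)² = 11.18 × 9.75 × 1,833.5524 ≈ 199,866.4 × g
Your rotor: r = 67 mm = 6.7 cm
199,866.4 = 11.18 × 6.7 × (N/1000)²
(N/1000)² = 199,866.4 / 74.906 = 2668.23
N = 1000 × √2668.23 ≈ 51,654.9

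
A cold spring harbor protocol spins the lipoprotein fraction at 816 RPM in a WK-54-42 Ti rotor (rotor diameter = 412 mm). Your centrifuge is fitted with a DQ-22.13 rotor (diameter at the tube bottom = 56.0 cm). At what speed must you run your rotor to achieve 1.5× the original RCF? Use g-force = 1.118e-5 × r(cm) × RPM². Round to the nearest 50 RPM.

850 RPM

Original rotor: r = 412 mm / 2 = 206 mm = 20.6 cm
RCF_original = 1.118 × 10⁻⁵ × 20.6 × (816)² = 1.118 × 10⁻⁵ × 20.6 × 665,856 ≈ 153.4 × g
Target RCF = 1.5 × 153.4 ≈ 230.1 × g
Your rotor: r = 56.0 / 2 = 28 cm
230.1 = 1.118 × 10⁻⁵ × 28 × N²
N² = 230.1 / (31.304 × 10⁻⁵) = 735,050
N ≈ √735,050 ≈ 857.4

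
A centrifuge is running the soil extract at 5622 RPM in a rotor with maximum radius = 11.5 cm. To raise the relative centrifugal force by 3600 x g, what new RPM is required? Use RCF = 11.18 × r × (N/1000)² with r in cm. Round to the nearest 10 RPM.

Current RCF = 11.18 × 11.5 × (5.622)² = 11.18 × 11.5 × 31.606884 ≈ 4,063.7 × g
Target RCF = 4,063.7 + 3,600 = 7,663.7 × g
(N/1000)² = 7,663.7 / 128.57 = 59.60722
N = 1000 × √59.60722 ≈ 7,720.6

≈ 7720 RPM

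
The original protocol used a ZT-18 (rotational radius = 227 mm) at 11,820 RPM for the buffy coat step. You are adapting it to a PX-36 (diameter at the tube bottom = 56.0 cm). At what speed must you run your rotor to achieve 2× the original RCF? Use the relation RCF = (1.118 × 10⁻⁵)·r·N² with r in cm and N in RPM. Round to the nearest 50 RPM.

≈ 15050 RPM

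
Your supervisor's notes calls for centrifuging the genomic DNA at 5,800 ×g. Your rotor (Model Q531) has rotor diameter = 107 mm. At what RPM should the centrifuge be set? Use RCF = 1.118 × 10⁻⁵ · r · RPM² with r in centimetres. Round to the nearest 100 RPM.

9800 RPM

r = 107 mm / 2 = 53.5 mm = 5.35 cm
RCF = 1.118 × 10⁻⁵ × r × N²
5,800 = 1.118 × 10⁻⁵ × 5.35 × N²
N² = 5,800 / (5.9813 × 10⁻⁵) = 96,968,886
N ≈ √96,968,886 ≈ 9,847.3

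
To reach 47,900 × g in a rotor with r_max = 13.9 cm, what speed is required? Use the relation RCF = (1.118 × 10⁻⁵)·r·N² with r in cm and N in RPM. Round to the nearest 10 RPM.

47,900 = 1.118 × 10⁻⁵ × 13.9 × N²
N² = 47,900 / (15.5402 × 10⁻⁵) = 308,232,841
N ≈ √308,232,841 ≈ 17,556.6

17560 RPM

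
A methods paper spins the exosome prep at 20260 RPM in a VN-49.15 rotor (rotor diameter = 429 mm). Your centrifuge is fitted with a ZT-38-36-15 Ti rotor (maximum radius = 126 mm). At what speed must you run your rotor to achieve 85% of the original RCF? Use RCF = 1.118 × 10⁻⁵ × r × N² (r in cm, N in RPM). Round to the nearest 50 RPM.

24350 RPM

Original rotor: r = 429 mm / 2 = 214.5 mm = 21.45 cm
RCF_original = 1.118 × 10⁻⁵ × 21.45 × (20260)² = 1.118 × 10⁻⁵ × 21.45 × 410,467,600 ≈ 98,434.6 × g
Target RCF = 0.85 × 98,434.6 ≈ 83,669.4 × g
Your rotor: r = 126 mm = 12.6 cm
83,669.4 = 1.118 × 10⁻⁵ × 12.6 × N²
N² = 83,669.4 / (14.0868 × 10⁻⁵) = 593,956,044
N ≈ √593,956,044 ≈ 24,371.2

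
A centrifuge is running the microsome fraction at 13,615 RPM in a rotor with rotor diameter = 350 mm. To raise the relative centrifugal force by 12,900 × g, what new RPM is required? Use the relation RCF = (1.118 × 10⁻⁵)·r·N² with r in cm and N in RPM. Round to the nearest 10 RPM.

≈ 15850 RPM

r = 350 mm / 2 = 175 mm = 17.5 cm
Current RCF = 1.118 × 10⁻⁵ × 17.5 × (13615)² = 1.118 × 10⁻⁵ × 17.5 × 185,368,225 ≈ 36,267.3 × g
Target RCF = 36,267.3 + 12,900 = 49,167.3 × g
N² = 49,167.3 / (19.565 × 10⁻⁵) = 251,302,326
N ≈ √251,302,326 ≈ 15,852.5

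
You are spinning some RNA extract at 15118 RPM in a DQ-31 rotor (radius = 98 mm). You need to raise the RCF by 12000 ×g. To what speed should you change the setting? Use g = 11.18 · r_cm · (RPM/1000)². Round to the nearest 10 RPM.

r = 98 mm = 9.8 cm
Current RCF = 11.18 × 9.8 × (15.118)² = 11.18 × 9.8 × 228.553924 ≈ 25,041.3 × g
Target RCF = 25,041.3 + 12,000 = 37,041.3 × g
(N/1000)² = 37,041.3 / 109.564 = 338.0791
N = 1000 × √338.0791 ≈ 18,386.9

≈ 18390 RPM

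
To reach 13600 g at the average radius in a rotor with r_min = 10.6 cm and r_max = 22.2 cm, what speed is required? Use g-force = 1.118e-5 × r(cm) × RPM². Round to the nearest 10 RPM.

8610 RPM

r_avg = (10.6 + 22.2) / 2 = 16.4 cm
13,600 = 1.118 × 10⁻⁵ × 16.4 × N²
N² = 13,600 / (18.3352 × 10⁻⁵) = 74,174,266
N ≈ √74,174,266 ≈ 8,612.4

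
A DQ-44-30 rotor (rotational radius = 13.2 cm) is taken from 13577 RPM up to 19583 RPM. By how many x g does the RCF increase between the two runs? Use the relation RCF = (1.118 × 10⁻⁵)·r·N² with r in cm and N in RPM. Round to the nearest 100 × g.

RCF₁ = 1.118 × 10⁻⁵ × 13.2 × (13577)² = 1.118 × 10⁻⁵ × 13.2 × 184,334,929 ≈ 27,203.4 × g
RCF₂ = 1.118 × 10⁻⁵ × 13.2 × (19583)² = 1.118 × 10⁻⁵ × 13.2 × 383,493,889 ≈ 56,594.5 × g
Increase = 56,594.5 − 27,203.4 = 29,391.1

29400 x g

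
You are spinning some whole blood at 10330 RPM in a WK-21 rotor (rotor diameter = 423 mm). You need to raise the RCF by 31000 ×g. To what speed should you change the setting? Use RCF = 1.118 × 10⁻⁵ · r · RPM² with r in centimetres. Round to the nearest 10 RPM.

N₂ ≈ 15420 RPM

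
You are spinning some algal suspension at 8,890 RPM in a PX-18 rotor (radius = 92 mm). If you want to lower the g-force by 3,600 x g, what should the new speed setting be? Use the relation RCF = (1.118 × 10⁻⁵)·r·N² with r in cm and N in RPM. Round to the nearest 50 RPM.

6650 RPM

r = 92 mm = 9.2 cm
Current RCF = 1.118 × 10⁻⁵ × 9.2 × (8890)² = 1.118 × 10⁻⁵ × 9.2 × 79,032,100 ≈ 8,128.9 × g
Target RCF = 8,128.9 − 3,600 = 4,528.9 × g
N² = 4,528.9 / (10.2856 × 10⁻⁵) = 44,031,461
N ≈ √44,031,461 ≈ 6,635.6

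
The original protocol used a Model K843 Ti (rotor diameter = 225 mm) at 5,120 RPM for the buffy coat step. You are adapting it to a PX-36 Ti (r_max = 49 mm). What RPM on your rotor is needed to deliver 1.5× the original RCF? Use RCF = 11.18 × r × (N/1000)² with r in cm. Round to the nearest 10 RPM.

Original rotor: r = 225 mm / 2 = 112.5 mm = 11.25 cm
RCF_original = 11.18 × 11.25 × (5.12)² = 11.18 × 11.25 × 26.2144 ≈ 3,297.1 × g
Target RCF = 1.5 × 3,297.1 ≈ 4,945.6 × g
Your rotor: r = 49 mm = 4.9 cm
4,945.6 = 11.18 × 4.9 × (N/1000)²
(N/1000)² = 4,945.6 / 54.782 = 90.27783
N = 1000 × √90.27783 ≈ 9,501.5

≈ 9500 RPM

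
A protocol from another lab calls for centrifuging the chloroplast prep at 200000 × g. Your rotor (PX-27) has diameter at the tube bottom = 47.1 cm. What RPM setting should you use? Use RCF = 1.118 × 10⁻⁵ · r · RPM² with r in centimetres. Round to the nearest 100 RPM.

27600 RPM

r = 47.1 / 2 = 23.55 cm
RCF = 1.118 × 10⁻⁵ × r × N²
200,000 = 1.118 × 10⁻⁵ × 23.55 × N²
N² = 200,000 / (26.3289 × 10⁻⁵) = 759,621,557
N ≈ √759,621,557 ≈ 27,561.2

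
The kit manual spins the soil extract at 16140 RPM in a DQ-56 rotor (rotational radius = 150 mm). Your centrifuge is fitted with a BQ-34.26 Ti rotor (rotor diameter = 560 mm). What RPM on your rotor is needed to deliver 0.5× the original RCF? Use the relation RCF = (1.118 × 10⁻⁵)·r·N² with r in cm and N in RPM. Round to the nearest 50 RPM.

≈ 8350 RPM

Original rotor: r = 150 mm = 15.0 cm
RCF = 1.118 × 10⁻⁵ × r × N²
RCF_original = 1.118 × 10⁻⁵ × 15 × (16140)² = 1.118 × 10⁻⁵ × 15 × 260,499,600 ≈ 43,685.8 × g
Target RCF = 0.5 × 43,685.8 ≈ 21,842.9 × g
Your rotor: r = 560 mm / 2 = 280 mm = 28 cm
21,842.9 = 1.118 × 10⁻⁵ × 28 × N²
N² = 21,842.9 / (31.304 × 10⁻⁵) = 69,776,706
N ≈ √69,776,706 ≈ 8,353.2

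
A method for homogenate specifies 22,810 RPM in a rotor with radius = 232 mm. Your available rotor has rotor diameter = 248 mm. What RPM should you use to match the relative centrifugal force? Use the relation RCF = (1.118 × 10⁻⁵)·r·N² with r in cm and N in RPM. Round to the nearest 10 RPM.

Original rotor: r = 232 mm = 23.2 cm
RCF_original = 1.118 × 10⁻⁵ × 23.2 × (22810)² = 1.118 × 10⁻⁵ × 23.2 × 520,296,100 ≈ 134,952.3 × g
Your rotor: r = 248 mm / 2 = 124 mm = 12.4 cm
134,952.3 = 1.118 × 10⁻⁵ × 12.4 × N²
N² = 134,952.3 / (13.8632 × 10⁻⁵) = 973,457,066
N ≈ √973,457,066 ≈ 31,200.3

≈ 31200 RPM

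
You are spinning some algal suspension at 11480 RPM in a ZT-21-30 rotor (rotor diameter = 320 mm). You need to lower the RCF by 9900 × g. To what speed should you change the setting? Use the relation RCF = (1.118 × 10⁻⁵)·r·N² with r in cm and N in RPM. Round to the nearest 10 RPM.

N₂ ≈ 8740 RPM

r = 320 mm / 2 = 160 mm = 16 cm
Current RCF = 1.118 × 10⁻⁵ × 16 × (11480)² = 1.118 × 10⁻⁵ × 16 × 131,790,400 ≈ 23,574.7 × g
Target RCF = 23,574.7 − 9,900 = 13,674.7 × g
N² = 13,674.7 / (17.888 × 10⁻⁵) = 76,446,221
N ≈ √76,446,221 ≈ 8,743.4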